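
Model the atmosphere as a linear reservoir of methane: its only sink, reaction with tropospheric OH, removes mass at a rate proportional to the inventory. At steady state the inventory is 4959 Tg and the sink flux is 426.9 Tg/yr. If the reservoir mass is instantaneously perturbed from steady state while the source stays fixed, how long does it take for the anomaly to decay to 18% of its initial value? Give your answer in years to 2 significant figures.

20 yr

For a linear reservoir the anomaly decays as exp(−t/τ) with τ = M/F = 4959/426.9 = 11.62 yr.
exp(−t/τ) = 0.18 ⇒ t = −τ ln(0.18) = 11.62 × 1.715 = 19.92 yr.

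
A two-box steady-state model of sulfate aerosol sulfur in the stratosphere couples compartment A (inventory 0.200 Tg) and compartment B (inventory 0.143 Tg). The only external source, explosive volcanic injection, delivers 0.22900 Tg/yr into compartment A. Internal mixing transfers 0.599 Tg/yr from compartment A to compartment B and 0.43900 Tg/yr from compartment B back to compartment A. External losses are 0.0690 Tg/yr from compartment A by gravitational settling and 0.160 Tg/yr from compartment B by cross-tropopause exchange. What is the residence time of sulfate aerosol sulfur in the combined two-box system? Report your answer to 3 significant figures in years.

1.50 yr

Treat the two boxes together as one reservoir: the mixing fluxes between them are internal recycling, so τ = ΣM / Σ(external losses).
M_total = 0.200 + 0.143 = 0.34300 Tg.
ΣF_external_out = 0.0690 + 0.160 = 0.22900 Tg/yr.
τ = M_total / ΣF_ext = 0.34300 / 0.22900 = 1.498 yr.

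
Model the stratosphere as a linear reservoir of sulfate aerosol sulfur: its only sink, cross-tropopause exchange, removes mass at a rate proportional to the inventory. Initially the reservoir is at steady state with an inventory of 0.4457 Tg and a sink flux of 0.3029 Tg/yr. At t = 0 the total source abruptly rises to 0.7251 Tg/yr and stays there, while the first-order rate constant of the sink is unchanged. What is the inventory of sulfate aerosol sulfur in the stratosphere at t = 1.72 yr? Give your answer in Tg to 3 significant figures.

0.874 Tg

Residence time τ = M₀/F₀ = 1.471 yr. The eventual steady state is M_∞ = M₀·(F₁/F₀) = 0.4457 × 0.7251/0.3029 = 1.0669 Tg.
The anomaly ΔM(t) = M(t) − M_∞ decays as ΔM₀·e^(−t/τ) with ΔM₀ = 0.4457 − 1.0669 = −0.6212 Tg.
At t = 1.72 yr, e^(−t/τ) = e^(−1.169) = 0.3107, so ΔM = −0.1930 Tg and M = 1.0669 − 0.1930 = 0.87392 Tg.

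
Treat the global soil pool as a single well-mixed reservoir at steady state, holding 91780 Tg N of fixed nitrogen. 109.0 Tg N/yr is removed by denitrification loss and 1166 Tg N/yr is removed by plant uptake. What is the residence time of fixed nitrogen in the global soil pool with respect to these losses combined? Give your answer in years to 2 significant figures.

72 yr

Total removal = 109.0 + 1166 = 1275.0 Tg N/yr.
τ = M / ΣF_out = 91780 / 1275.0 = 71.98 yr.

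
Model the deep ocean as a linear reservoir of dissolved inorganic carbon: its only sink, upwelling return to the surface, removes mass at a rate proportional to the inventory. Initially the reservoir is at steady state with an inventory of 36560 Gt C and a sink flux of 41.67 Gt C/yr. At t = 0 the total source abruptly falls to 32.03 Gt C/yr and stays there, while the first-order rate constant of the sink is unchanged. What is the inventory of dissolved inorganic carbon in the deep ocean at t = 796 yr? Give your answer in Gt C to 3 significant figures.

31500 Gt C

τ = M₀/F₀ = 36560/41.67 = 877.4 yr; rate constant k = 1/τ.
New steady state M_∞ = F₁/k = F₁·τ = 32.03 × 877.4 = 28102 Gt C.
M(t) = M_∞ + (M₀ − M_∞)·e^(−t/τ); t/τ = 796/877.4 = 0.9073, so e^(−t/τ) = 0.4036.
M(t) = 28102 + 8458 × 0.4036 = 31516 Gt C.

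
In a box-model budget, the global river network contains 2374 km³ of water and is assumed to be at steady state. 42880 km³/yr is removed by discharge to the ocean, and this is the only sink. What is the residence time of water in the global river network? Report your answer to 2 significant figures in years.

τ = M / F = 2374 / 42880 = 0.05536 yr.

0.055 yr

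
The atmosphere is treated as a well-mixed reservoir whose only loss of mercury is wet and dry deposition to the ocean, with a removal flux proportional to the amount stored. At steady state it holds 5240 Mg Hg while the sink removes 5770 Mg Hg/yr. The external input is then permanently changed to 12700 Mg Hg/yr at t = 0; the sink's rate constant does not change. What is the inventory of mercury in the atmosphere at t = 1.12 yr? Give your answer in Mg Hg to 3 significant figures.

9700 Mg Hg

τ = M₀/F₀ = 5240/5770 = 0.9081 yr; rate constant k = 1/τ.
New steady state M_∞ = F₁/k = F₁·τ = 12700 × 0.9081 = 11533 Mg Hg.
M(t) = M_∞ + (M₀ − M_∞)·e^(−t/τ); t/τ = 1.12/0.9081 = 1.233, so e^(−t/τ) = 0.2913.
M(t) = 11533 − 6293 × 0.2913 = 9699.9 Mg Hg.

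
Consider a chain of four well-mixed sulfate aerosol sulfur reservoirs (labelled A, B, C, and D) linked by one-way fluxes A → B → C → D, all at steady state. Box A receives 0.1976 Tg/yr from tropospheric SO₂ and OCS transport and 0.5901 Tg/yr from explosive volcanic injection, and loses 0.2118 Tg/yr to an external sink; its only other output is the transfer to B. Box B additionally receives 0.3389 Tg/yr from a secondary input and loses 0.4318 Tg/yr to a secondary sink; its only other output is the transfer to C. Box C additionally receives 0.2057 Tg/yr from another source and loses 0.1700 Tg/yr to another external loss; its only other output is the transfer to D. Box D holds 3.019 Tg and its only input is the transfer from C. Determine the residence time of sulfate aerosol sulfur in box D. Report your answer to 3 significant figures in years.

Box A: F(A→B) = (0.1976 + 0.5901) − 0.2118 = 0.57590 Tg/yr.
Box B: F(B→C) = (0.57590 + 0.3389) − 0.4318 = 0.48300 Tg/yr.
Box C: F(C→D) = (0.48300 + 0.2057) − 0.1700 = 0.51870 Tg/yr.
Box D throughput = its input = 0.51870 Tg/yr; τ = 3.019 / 0.51870 = 5.820 yr.

5.82 yr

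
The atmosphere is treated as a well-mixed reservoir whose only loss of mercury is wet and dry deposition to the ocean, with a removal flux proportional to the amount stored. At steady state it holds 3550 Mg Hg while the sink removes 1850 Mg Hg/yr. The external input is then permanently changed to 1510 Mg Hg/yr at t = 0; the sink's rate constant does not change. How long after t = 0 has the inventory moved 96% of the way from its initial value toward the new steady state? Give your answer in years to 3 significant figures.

6.18 yr

τ = M₀/F₀ = 3550/1850 = 1.919 yr.
The remaining gap fraction is e^(−t/τ); 96% covered ⇒ e^(−t/τ) = 0.0400.
t = −τ ln(0.0400) = 1.919 × 3.219 = 6.177 yr.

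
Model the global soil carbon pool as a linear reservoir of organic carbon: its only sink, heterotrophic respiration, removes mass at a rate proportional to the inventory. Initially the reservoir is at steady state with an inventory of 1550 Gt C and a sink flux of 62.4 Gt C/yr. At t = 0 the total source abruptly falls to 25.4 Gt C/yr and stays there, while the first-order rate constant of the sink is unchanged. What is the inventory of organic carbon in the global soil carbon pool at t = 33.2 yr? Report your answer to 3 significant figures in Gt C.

Residence time τ = M₀/F₀ = 24.84 yr. The eventual steady state is M_∞ = M₀·(F₁/F₀) = 1550 × 25.4/62.4 = 630.93 Gt C.
The anomaly ΔM(t) = M(t) − M_∞ decays as ΔM₀·e^(−t/τ) with ΔM₀ = 1550 − 630.93 = 919.1 Gt C.
At t = 33.2 yr, e^(−t/τ) = e^(−1.337) = 0.2627, so ΔM = 241.5 Gt C and M = 630.93 + 241.5 = 872.41 Gt C.

872 Gt C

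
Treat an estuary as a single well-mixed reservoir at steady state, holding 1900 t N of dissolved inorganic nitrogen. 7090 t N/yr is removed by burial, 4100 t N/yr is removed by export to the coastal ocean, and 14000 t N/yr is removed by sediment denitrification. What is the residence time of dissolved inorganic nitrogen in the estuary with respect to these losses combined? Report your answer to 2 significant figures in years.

0.075 yr

Total removal = 7090 + 4100 + 14000 = 25190 t N/yr.
τ = M / ΣF_out = 1900 / 25190 = 0.07543 yr.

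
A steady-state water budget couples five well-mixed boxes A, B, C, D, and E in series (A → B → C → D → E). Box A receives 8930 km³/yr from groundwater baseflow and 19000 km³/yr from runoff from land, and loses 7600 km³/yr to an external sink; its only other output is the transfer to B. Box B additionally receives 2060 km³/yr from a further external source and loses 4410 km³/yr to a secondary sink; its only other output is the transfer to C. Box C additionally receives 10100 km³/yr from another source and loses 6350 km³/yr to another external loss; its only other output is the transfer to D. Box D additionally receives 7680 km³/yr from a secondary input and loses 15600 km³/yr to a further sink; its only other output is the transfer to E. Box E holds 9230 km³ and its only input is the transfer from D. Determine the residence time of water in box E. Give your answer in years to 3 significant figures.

0.668 yr

Box A: F(A→B) = (8930 + 19000) − 7600 = 20330 km³/yr.
Box B: F(B→C) = (20330 + 2060) − 4410 = 17980 km³/yr.
Box C: F(C→D) = (17980 + 10100) − 6350 = 21730 km³/yr.
Box D: F(D→E) = (21730 + 7680) − 15600 = 13810 km³/yr.
Box E throughput = its input = 13810 km³/yr; τ = 9230 / 13810 = 0.6684 yr.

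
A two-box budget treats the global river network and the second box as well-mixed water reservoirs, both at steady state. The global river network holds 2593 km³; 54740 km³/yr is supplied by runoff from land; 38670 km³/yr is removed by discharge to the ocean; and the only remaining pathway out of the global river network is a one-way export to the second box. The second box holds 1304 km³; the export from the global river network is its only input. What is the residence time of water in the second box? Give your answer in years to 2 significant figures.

0.081 yr

Balance the global river network: ΣF_in = 54740 km³/yr.
Export to the second box = ΣF_in − (38670) = 16070 km³/yr.
At steady state the output of the second box equals its input, 16070 km³/yr.
τ = M / F = 1304 / 16070 = 0.08114 yr.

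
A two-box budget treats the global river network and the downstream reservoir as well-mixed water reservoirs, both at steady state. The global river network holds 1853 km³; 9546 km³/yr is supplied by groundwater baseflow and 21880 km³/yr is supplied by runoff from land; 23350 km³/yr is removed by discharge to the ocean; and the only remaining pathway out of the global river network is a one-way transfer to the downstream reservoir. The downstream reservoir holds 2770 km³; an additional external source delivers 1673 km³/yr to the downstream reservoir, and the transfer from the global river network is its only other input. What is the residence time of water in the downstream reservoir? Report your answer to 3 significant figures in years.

Balance the global river network: ΣF_in = 9546 + 21880 = 31426 km³/yr.
Transfer to the downstream reservoir = ΣF_in − (23350) = 8076.0 km³/yr.
Total input to the downstream reservoir = 8076.0 + 1673 = 9749.0 km³/yr; at steady state this equals its total output.
τ = M / F = 2770 / 9749.0 = 0.2841 yr.

0.284 yr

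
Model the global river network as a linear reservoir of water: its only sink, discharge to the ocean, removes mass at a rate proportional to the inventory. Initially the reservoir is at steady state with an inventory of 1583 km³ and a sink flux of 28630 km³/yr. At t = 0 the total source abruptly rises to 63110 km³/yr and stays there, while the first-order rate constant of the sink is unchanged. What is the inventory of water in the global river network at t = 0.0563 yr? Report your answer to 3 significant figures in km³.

The sink rate constant is k = F₀/M₀ = 28630/1583 = 18.09 yr⁻¹.
Solving dM/dt = F₁ − kM with M(0) = M₀ gives M(t) = F₁/k + (M₀ − F₁/k)·e^(−kt).
F₁/k = 63110/18.09 = 3489.5 km³; kt = 18.09 × 0.0563 = 1.018, e^(−kt) = 0.3612.
M(0.0563) = 3489.5 + (1583 − 3489.5) × 0.3612 = 3489.5 − 688.7 = 2800.8 km³.

2800 km³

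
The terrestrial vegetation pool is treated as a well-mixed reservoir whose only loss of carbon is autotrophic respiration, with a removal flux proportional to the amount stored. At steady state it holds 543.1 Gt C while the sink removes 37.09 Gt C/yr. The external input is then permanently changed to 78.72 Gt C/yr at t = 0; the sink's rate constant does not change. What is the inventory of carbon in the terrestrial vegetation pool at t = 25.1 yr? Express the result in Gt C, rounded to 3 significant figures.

1040 Gt C

τ = M₀/F₀ = 543.1/37.09 = 14.64 yr; rate constant k = 1/τ.
New steady state M_∞ = F₁/k = F₁·τ = 78.72 × 14.64 = 1152.7 Gt C.
M(t) = M_∞ + (M₀ − M_∞)·e^(−t/τ); t/τ = 25.1/14.64 = 1.714, so e^(−t/τ) = 0.1801.
M(t) = 1152.7 − 609.6 × 0.1801 = 1042.9 Gt C.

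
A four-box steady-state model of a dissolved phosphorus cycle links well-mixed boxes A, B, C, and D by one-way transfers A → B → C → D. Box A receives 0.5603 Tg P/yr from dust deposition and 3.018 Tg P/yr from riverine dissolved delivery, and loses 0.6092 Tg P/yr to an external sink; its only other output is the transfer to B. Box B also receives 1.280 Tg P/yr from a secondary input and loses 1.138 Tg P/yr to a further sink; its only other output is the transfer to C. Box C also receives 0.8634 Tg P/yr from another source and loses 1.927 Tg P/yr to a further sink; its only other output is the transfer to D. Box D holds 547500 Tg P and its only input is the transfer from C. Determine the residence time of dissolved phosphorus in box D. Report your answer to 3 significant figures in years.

267000 yr

Box A: F(A→B) = (0.5603 + 3.018) − 0.6092 = 2.9691 Tg P/yr.
Box B: F(B→C) = (2.9691 + 1.280) − 1.138 = 3.1111 Tg P/yr.
Box C: F(C→D) = (3.1111 + 0.8634) − 1.927 = 2.0475 Tg P/yr.
Box D throughput = its input = 2.0475 Tg P/yr; τ = 547500 / 2.0475 = 267400 yr.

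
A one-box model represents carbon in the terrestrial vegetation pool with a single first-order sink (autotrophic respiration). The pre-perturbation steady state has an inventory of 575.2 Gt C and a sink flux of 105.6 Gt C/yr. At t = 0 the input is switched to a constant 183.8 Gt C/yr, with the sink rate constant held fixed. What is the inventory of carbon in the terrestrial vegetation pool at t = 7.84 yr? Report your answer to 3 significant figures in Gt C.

900 Gt C

The sink rate constant is k = F₀/M₀ = 105.6/575.2 = 0.1836 yr⁻¹.
Solving dM/dt = F₁ − kM with M(0) = M₀ gives M(t) = F₁/k + (M₀ − F₁/k)·e^(−kt).
F₁/k = 183.8/0.1836 = 1001.2 Gt C; kt = 0.1836 × 7.84 = 1.439, e^(−kt) = 0.2371.
M(7.84) = 1001.2 + (575.2 − 1001.2) × 0.2371 = 1001.2 − 101.0 = 900.17 Gt C.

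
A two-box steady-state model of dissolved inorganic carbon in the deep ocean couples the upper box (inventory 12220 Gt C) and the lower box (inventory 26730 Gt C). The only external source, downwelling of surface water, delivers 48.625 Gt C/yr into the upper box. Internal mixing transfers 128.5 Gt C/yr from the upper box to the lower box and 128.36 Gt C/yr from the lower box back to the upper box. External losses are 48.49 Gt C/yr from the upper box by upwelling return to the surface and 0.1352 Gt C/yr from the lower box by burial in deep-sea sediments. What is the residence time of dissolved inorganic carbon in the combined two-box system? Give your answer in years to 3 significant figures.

Treat the two boxes together as one reservoir: the mixing fluxes between them are internal recycling, so τ = ΣM / Σ(external losses).
M_total = 12220 + 26730 = 38950 Gt C.
ΣF_external_out = 48.49 + 0.1352 = 48.625 Gt C/yr.
τ = M_total / ΣF_ext = 38950 / 48.625 = 801.0 yr.

801 yr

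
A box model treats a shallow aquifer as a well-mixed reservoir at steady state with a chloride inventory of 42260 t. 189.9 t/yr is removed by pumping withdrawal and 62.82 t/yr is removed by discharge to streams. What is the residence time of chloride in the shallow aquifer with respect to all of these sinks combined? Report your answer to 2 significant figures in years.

Total removal flux = 189.9 + 62.82 = 252.72 t/yr.
τ = M / ΣF_out = 42260 / 252.72 = 167.2 yr.

170 yr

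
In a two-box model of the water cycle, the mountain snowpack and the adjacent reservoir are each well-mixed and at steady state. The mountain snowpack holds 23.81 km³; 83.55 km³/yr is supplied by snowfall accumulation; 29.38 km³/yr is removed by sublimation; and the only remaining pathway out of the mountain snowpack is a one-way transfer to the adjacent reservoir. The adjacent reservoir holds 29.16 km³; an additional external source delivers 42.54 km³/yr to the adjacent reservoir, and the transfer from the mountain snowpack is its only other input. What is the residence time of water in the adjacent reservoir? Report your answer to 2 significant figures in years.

Balance the mountain snowpack: ΣF_in = 83.550 km³/yr.
Transfer to the adjacent reservoir = ΣF_in − (29.38) = 54.170 km³/yr.
Total input to the adjacent reservoir = 54.170 + 42.54 = 96.710 km³/yr; at steady state this equals its total output.
τ = M / F = 29.16 / 96.710 = 0.3015 yr.

0.30 yr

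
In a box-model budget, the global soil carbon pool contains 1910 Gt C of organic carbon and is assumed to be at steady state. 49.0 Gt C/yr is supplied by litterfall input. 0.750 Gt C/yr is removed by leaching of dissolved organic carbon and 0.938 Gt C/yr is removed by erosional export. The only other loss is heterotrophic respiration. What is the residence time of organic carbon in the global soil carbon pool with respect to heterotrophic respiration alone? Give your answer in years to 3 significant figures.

40.4 yr

At steady state ΣF_in = ΣF_out.
ΣF_in = 49.000 Gt C/yr.
Heterotrophic respiration flux = ΣF_in − (0.750 + 0.938) = 49.000 − 1.688 = 47.31 Gt C/yr.
τ = M / F = 1910 / 47.31 = 40.37 yr.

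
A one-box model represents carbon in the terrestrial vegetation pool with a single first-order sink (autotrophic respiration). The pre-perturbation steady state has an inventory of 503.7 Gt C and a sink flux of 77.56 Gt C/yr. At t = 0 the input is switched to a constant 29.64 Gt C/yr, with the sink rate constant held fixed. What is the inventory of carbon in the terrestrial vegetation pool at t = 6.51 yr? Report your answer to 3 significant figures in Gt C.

307 Gt C

Residence time τ = M₀/F₀ = 6.494 yr. The eventual steady state is M_∞ = M₀·(F₁/F₀) = 503.7 × 29.64/77.56 = 192.49 Gt C.
The anomaly ΔM(t) = M(t) − M_∞ decays as ΔM₀·e^(−t/τ) with ΔM₀ = 503.7 − 192.49 = 311.2 Gt C.
At t = 6.51 yr, e^(−t/τ) = e^(−1.002) = 0.3670, so ΔM = 114.2 Gt C and M = 192.49 + 114.2 = 306.70 Gt C.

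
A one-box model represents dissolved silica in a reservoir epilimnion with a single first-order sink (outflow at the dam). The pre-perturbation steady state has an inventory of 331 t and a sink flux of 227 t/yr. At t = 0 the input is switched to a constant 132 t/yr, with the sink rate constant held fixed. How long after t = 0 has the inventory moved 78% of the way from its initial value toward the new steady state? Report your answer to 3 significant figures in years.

2.21 yr

τ = M₀/F₀ = 331/227 = 1.458 yr.
The remaining gap fraction is e^(−t/τ); 78% covered ⇒ e^(−t/τ) = 0.220.
t = −τ ln(0.220) = 1.458 × 1.514 = 2.208 yr.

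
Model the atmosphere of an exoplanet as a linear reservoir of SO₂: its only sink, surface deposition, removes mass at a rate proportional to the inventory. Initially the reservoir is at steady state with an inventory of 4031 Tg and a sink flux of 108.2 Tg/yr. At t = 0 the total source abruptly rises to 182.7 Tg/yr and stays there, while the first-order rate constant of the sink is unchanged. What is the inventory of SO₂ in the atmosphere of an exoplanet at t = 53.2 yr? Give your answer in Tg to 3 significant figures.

6140 Tg

τ = M₀/F₀ = 4031/108.2 = 37.26 yr; rate constant k = 1/τ.
New steady state M_∞ = F₁/k = F₁·τ = 182.7 × 37.26 = 6806.5 Tg.
M(t) = M_∞ + (M₀ − M_∞)·e^(−t/τ); t/τ = 53.2/37.26 = 1.428, so e^(−t/τ) = 0.2398.
M(t) = 6806.5 − 2776 × 0.2398 = 6141.0 Tg.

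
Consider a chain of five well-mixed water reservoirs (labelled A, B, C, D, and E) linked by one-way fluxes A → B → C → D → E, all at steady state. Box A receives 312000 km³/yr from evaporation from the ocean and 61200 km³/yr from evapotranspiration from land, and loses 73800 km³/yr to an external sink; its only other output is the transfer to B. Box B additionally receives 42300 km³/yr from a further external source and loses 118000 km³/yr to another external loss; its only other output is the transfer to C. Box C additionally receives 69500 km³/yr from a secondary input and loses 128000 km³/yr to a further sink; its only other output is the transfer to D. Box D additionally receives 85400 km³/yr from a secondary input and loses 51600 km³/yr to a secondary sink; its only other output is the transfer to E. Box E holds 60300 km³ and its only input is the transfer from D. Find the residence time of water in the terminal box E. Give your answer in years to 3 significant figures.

Box A: F(A→B) = (312000 + 61200) − 73800 = 299400 km³/yr.
Box B: F(B→C) = (299400 + 42300) − 118000 = 223700 km³/yr.
Box C: F(C→D) = (223700 + 69500) − 128000 = 165200 km³/yr.
Box D: F(D→E) = (165200 + 85400) − 51600 = 199000 km³/yr.
Box E throughput = its input = 199000 km³/yr; τ = 60300 / 199000 = 0.3030 yr.

0.303 yr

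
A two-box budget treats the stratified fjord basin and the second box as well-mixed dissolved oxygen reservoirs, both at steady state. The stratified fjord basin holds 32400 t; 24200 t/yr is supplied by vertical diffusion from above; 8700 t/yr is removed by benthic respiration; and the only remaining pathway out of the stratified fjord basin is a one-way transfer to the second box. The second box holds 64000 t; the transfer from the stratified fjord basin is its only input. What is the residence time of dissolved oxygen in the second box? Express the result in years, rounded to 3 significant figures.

4.13 yr

Balance the stratified fjord basin: ΣF_in = 24200 t/yr.
Transfer to the second box = ΣF_in − (8700) = 15500 t/yr.
At steady state the output of the second box equals its input, 15500 t/yr.
τ = M / F = 64000 / 15500 = 4.129 yr.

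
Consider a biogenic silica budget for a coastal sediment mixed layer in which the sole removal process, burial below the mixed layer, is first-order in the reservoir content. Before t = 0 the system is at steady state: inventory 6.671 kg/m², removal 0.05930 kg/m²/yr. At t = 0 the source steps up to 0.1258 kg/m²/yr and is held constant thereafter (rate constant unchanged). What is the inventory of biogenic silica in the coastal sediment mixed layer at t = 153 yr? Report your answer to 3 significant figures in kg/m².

τ = M₀/F₀ = 6.671/0.05930 = 112.5 yr; rate constant k = 1/τ.
New steady state M_∞ = F₁/k = F₁·τ = 0.1258 × 112.5 = 14.152 kg/m².
M(t) = M_∞ + (M₀ − M_∞)·e^(−t/τ); t/τ = 153/112.5 = 1.360, so e^(−t/τ) = 0.2566.
M(t) = 14.152 − 7.481 × 0.2566 = 12.232 kg/m².

12.2 kg/m²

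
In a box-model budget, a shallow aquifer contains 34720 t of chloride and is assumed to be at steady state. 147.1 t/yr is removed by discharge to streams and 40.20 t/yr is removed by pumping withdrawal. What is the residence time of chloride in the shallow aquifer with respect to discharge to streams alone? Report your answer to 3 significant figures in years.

Residence time with respect to a single sink: τ = M / F_sink.
τ = 34720 / 147.1 = 236.0 yr.

236 yr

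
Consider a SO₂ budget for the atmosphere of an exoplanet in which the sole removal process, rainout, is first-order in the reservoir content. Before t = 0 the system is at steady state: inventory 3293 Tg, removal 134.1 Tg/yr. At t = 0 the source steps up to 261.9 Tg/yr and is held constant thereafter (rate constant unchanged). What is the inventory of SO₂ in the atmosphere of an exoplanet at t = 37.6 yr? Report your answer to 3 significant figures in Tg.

The sink rate constant is k = F₀/M₀ = 134.1/3293 = 0.04072 yr⁻¹.
Solving dM/dt = F₁ − kM with M(0) = M₀ gives M(t) = F₁/k + (M₀ − F₁/k)·e^(−kt).
F₁/k = 261.9/0.04072 = 6431.3 Tg; kt = 0.04072 × 37.6 = 1.531, e^(−kt) = 0.2163.
M(37.6) = 6431.3 + (3293 − 6431.3) × 0.2163 = 6431.3 − 678.8 = 5752.5 Tg.

5750 Tg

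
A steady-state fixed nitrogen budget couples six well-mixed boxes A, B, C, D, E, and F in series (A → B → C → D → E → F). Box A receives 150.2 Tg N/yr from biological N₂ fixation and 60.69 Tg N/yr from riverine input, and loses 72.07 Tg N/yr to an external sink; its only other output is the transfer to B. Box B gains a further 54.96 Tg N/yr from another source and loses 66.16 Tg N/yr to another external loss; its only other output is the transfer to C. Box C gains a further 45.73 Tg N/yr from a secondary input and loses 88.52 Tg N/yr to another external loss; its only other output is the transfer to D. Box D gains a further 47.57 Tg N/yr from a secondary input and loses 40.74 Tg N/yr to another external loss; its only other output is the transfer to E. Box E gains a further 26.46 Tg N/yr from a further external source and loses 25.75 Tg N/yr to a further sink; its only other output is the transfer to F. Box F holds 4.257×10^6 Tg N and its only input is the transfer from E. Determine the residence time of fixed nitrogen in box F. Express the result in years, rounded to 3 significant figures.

46100 yr

Box A: F(A→B) = (150.2 + 60.69) − 72.07 = 138.82 Tg N/yr.
Box B: F(B→C) = (138.82 + 54.96) − 66.16 = 127.62 Tg N/yr.
Box C: F(C→D) = (127.62 + 45.73) − 88.52 = 84.830 Tg N/yr.
Box D: F(D→E) = (84.830 + 47.57) − 40.74 = 91.660 Tg N/yr.
Box E: F(E→F) = (91.660 + 26.46) − 25.75 = 92.370 Tg N/yr.
Box F throughput = its input = 92.370 Tg N/yr; τ = 4.257×10^6 / 92.370 = 46090 yr.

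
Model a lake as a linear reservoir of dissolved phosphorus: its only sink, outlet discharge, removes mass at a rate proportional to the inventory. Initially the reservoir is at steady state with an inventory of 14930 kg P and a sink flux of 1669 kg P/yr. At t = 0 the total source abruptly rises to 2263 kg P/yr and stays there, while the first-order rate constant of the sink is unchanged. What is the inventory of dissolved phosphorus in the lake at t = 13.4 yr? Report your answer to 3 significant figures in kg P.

19100 kg P

The sink rate constant is k = F₀/M₀ = 1669/14930 = 0.1118 yr⁻¹.
Solving dM/dt = F₁ − kM with M(0) = M₀ gives M(t) = F₁/k + (M₀ − F₁/k)·e^(−kt).
F₁/k = 2263/0.1118 = 20244 kg P; kt = 0.1118 × 13.4 = 1.498, e^(−kt) = 0.2236.
M(13.4) = 20244 + (14930 − 20244) × 0.2236 = 20244 − 1188 = 19056 kg P.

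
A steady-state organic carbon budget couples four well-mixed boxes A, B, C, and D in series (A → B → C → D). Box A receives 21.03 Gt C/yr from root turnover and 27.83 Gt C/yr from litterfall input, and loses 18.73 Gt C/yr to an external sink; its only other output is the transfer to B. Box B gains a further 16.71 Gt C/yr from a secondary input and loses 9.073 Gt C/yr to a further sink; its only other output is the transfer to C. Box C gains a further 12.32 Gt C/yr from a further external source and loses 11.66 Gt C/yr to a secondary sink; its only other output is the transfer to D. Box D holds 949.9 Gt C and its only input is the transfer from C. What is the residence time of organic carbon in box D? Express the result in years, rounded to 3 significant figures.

24.7 yr

Box A: F(A→B) = (21.03 + 27.83) − 18.73 = 30.130 Gt C/yr.
Box B: F(B→C) = (30.130 + 16.71) − 9.073 = 37.767 Gt C/yr.
Box C: F(C→D) = (37.767 + 12.32) − 11.66 = 38.427 Gt C/yr.
Box D throughput = its input = 38.427 Gt C/yr; τ = 949.9 / 38.427 = 24.72 yr.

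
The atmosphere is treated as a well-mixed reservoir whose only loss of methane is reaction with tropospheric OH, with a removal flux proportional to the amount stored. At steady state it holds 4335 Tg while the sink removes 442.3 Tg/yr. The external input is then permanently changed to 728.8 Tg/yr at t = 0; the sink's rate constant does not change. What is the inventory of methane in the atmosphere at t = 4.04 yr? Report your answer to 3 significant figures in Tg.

5280 Tg

The sink rate constant is k = F₀/M₀ = 442.3/4335 = 0.1020 yr⁻¹.
Solving dM/dt = F₁ − kM with M(0) = M₀ gives M(t) = F₁/k + (M₀ − F₁/k)·e^(−kt).
F₁/k = 728.8/0.1020 = 7143.0 Tg; kt = 0.1020 × 4.04 = 0.4122, e^(−kt) = 0.6622.
M(4.04) = 7143.0 + (4335 − 7143.0) × 0.6622 = 7143.0 − 1859 = 5283.6 Tg.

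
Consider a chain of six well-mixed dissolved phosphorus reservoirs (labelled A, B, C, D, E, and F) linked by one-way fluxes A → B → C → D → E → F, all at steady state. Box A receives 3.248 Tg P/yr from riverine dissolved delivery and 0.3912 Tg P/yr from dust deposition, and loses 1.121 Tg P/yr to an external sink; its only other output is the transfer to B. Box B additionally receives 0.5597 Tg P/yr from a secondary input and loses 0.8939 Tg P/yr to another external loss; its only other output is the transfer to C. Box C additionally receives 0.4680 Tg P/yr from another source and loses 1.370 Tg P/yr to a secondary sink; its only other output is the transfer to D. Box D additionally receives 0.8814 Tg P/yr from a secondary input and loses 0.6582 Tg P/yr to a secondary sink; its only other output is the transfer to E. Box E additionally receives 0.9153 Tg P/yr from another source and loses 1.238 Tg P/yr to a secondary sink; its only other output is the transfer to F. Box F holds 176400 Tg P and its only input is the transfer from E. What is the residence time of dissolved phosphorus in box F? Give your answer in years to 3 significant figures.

Box A: F(A→B) = (3.248 + 0.3912) − 1.121 = 2.5182 Tg P/yr.
Box B: F(B→C) = (2.5182 + 0.5597) − 0.8939 = 2.1840 Tg P/yr.
Box C: F(C→D) = (2.1840 + 0.4680) − 1.370 = 1.2820 Tg P/yr.
Box D: F(D→E) = (1.2820 + 0.8814) − 0.6582 = 1.5052 Tg P/yr.
Box E: F(E→F) = (1.5052 + 0.9153) − 1.238 = 1.1825 Tg P/yr.
Box F throughput = its input = 1.1825 Tg P/yr; τ = 176400 / 1.1825 = 149200 yr.

149000 yr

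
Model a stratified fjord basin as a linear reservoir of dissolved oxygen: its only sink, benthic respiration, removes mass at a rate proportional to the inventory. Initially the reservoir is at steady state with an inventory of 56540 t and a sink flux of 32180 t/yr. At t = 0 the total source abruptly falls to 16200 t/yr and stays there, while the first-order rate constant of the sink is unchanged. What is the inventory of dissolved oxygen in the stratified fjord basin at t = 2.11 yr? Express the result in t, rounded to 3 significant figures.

τ = M₀/F₀ = 56540/32180 = 1.757 yr; rate constant k = 1/τ.
New steady state M_∞ = F₁/k = F₁·τ = 16200 × 1.757 = 28463 t.
M(t) = M_∞ + (M₀ − M_∞)·e^(−t/τ); t/τ = 2.11/1.757 = 1.201, so e^(−t/τ) = 0.3009.
M(t) = 28463 + 28080 × 0.3009 = 36912 t.

36900 t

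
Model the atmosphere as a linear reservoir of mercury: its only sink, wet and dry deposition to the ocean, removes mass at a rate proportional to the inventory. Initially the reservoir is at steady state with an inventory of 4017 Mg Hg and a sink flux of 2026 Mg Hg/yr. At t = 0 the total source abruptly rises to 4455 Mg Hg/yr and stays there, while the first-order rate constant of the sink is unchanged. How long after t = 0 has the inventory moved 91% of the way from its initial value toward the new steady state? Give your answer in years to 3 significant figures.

4.77 yr

τ = M₀/F₀ = 4017/2026 = 1.983 yr.
The remaining gap fraction is e^(−t/τ); 91% covered ⇒ e^(−t/τ) = 0.0900.
t = −τ ln(0.0900) = 1.983 × 2.408 = 4.774 yr.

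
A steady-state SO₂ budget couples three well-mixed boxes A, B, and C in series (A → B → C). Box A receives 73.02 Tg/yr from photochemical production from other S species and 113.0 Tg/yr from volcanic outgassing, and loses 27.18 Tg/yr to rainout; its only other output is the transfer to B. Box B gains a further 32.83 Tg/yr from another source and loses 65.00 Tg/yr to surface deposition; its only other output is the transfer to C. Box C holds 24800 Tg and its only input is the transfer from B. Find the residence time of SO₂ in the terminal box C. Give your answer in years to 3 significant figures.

Box A: F(A→B) = (73.02 + 113.0) − 27.18 = 158.84 Tg/yr.
Box B: F(B→C) = (158.84 + 32.83) − 65.00 = 126.67 Tg/yr.
Box C throughput = its input = 126.67 Tg/yr; τ = 24800 / 126.67 = 195.8 yr.

196 yr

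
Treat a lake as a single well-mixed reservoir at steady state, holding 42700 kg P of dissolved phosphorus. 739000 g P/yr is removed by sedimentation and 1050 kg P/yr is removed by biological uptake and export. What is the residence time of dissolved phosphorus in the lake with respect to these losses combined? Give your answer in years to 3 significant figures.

Convert the sedimentation flux: 739000 g P/yr = 739.0 kg P/yr.
Total removal = 739.0 + 1050 = 1789.0 kg P/yr.
τ = M / ΣF_out = 42700 / 1789.0 = 23.87 yr.

23.9 yr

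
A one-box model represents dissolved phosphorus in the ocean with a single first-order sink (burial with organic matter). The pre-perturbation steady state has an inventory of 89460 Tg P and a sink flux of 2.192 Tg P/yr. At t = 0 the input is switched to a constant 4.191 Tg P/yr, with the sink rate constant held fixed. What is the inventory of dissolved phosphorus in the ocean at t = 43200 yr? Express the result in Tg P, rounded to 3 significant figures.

τ = M₀/F₀ = 89460/2.192 = 40810 yr; rate constant k = 1/τ.
New steady state M_∞ = F₁/k = F₁·τ = 4.191 × 40810 = 171040 Tg P.
M(t) = M_∞ + (M₀ − M_∞)·e^(−t/τ); t/τ = 43200/40810 = 1.059, so e^(−t/τ) = 0.3470.
M(t) = 171040 − 81580 × 0.3470 = 142740 Tg P.

143000 Tg P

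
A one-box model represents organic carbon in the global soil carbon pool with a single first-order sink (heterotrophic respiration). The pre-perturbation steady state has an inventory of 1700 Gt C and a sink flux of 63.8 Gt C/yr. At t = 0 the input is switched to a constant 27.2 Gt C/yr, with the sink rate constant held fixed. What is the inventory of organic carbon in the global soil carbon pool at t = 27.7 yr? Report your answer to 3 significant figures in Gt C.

τ = M₀/F₀ = 1700/63.8 = 26.65 yr; rate constant k = 1/τ.
New steady state M_∞ = F₁/k = F₁·τ = 27.2 × 26.65 = 724.76 Gt C.
M(t) = M_∞ + (M₀ − M_∞)·e^(−t/τ); t/τ = 27.7/26.65 = 1.040, so e^(−t/τ) = 0.3536.
M(t) = 724.76 + 975.2 × 0.3536 = 1069.6 Gt C.

1070 Gt C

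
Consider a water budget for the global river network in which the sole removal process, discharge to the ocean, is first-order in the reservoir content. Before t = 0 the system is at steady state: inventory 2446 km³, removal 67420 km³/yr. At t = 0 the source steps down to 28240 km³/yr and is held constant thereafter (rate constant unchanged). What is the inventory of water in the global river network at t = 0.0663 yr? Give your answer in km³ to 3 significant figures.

Residence time τ = M₀/F₀ = 0.03628 yr. The eventual steady state is M_∞ = M₀·(F₁/F₀) = 2446 × 28240/67420 = 1024.5 km³.
The anomaly ΔM(t) = M(t) − M_∞ decays as ΔM₀·e^(−t/τ) with ΔM₀ = 2446 − 1024.5 = 1421 km³.
At t = 0.0663 yr, e^(−t/τ) = e^(−1.827) = 0.1608, so ΔM = 228.6 km³ and M = 1024.5 + 228.6 = 1253.2 km³.

1250 km³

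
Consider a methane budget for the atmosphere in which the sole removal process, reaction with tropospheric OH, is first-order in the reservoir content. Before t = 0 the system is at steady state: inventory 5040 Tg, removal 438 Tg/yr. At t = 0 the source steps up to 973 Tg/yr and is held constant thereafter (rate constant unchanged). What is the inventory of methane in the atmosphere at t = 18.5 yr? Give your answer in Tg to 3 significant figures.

9960 Tg

The sink rate constant is k = F₀/M₀ = 438/5040 = 0.08690 yr⁻¹.
Solving dM/dt = F₁ − kM with M(0) = M₀ gives M(t) = F₁/k + (M₀ − F₁/k)·e^(−kt).
F₁/k = 973/0.08690 = 11196 Tg; kt = 0.08690 × 18.5 = 1.608, e^(−kt) = 0.2003.
M(18.5) = 11196 + (5040 − 11196) × 0.2003 = 11196 − 1233 = 9962.8 Tg.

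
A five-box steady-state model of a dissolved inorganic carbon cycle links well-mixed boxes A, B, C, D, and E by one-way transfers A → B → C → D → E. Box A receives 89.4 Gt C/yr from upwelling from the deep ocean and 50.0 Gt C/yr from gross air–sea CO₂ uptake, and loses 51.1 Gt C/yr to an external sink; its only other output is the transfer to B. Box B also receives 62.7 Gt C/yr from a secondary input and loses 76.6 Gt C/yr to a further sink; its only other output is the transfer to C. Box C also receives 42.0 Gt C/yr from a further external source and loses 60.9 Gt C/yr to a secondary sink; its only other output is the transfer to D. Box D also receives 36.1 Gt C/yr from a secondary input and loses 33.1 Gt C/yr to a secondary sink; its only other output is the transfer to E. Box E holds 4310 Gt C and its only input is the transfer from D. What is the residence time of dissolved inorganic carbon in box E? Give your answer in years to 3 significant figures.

Box A: F(A→B) = (89.4 + 50.0) − 51.1 = 88.300 Gt C/yr.
Box B: F(B→C) = (88.300 + 62.7) − 76.6 = 74.400 Gt C/yr.
Box C: F(C→D) = (74.400 + 42.0) − 60.9 = 55.500 Gt C/yr.
Box D: F(D→E) = (55.500 + 36.1) − 33.1 = 58.500 Gt C/yr.
Box E throughput = its input = 58.500 Gt C/yr; τ = 4310 / 58.500 = 73.68 yr.

73.7 yr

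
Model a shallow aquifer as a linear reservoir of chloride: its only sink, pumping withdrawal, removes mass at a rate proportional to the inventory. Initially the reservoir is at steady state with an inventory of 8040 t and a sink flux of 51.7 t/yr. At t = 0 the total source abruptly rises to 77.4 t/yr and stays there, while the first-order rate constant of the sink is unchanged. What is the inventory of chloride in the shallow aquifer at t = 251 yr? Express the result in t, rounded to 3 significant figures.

Residence time τ = M₀/F₀ = 155.5 yr. The eventual steady state is M_∞ = M₀·(F₁/F₀) = 8040 × 77.4/51.7 = 12037 t.
The anomaly ΔM(t) = M(t) − M_∞ decays as ΔM₀·e^(−t/τ) with ΔM₀ = 8040 − 12037 = −3997 t.
At t = 251 yr, e^(−t/τ) = e^(−1.614) = 0.1991, so ΔM = −795.7 t and M = 12037 − 795.7 = 11241 t.

11200 t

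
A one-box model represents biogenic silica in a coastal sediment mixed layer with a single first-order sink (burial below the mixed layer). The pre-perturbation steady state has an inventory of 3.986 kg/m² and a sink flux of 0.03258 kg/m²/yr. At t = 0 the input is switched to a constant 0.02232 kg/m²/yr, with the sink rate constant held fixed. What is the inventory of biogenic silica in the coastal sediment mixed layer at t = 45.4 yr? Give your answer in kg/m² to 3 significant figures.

Residence time τ = M₀/F₀ = 122.3 yr. The eventual steady state is M_∞ = M₀·(F₁/F₀) = 3.986 × 0.02232/0.03258 = 2.7307 kg/m².
The anomaly ΔM(t) = M(t) − M_∞ decays as ΔM₀·e^(−t/τ) with ΔM₀ = 3.986 − 2.7307 = 1.255 kg/m².
At t = 45.4 yr, e^(−t/τ) = e^(−0.3711) = 0.6900, so ΔM = 0.8661 kg/m² and M = 2.7307 + 0.8661 = 3.5969 kg/m².

3.60 kg/m²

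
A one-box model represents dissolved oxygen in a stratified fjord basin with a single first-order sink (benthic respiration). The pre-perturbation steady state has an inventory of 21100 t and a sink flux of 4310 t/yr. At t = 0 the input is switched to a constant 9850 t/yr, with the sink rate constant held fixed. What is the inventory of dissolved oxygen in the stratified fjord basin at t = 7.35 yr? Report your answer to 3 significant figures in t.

42200 t

Residence time τ = M₀/F₀ = 4.896 yr. The eventual steady state is M_∞ = M₀·(F₁/F₀) = 21100 × 9850/4310 = 48222 t.
The anomaly ΔM(t) = M(t) − M_∞ decays as ΔM₀·e^(−t/τ) with ΔM₀ = 21100 − 48222 = −27120 t.
At t = 7.35 yr, e^(−t/τ) = e^(−1.501) = 0.2228, so ΔM = −6043 t and M = 48222 − 6043 = 42178 t.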